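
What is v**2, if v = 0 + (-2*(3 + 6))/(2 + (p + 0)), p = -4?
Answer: 81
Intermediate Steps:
v = 9 (v = 0 + (-2*(3 + 6))/(2 + (-4 + 0)) = 0 + (-2*9)/(2 - 4) = 0 - 18/(-2) = 0 - 18*(-1/2) = 0 + 9 = 9)
v**2 = 9**2 = 81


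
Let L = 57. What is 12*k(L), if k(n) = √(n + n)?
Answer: 12*√114 ≈ 128.13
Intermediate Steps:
k(n) = √2*√n (k(n) = √(2*n) = √2*√n)
12*k(L) = 12*(√2*√57) = 12*√114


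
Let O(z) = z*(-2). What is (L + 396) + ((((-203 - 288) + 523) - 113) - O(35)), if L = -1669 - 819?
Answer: -2103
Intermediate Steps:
L = -2488
O(z) = -2*z
(L + 396) + ((((-203 - 288) + 523) - 113) - O(35)) = (-2488 + 396) + ((((-203 - 288) + 523) - 113) - (-2)*35) = -2092 + (((-491 + 523) - 113) - 1*(-70)) = -2092 + ((32 - 113) + 70) = -2092 + (-81 + 70) = -2092 - 11 = -2103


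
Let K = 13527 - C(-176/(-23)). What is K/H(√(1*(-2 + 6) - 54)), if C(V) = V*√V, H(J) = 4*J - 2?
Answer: -4509/134 + 352*√253/106329 - 22545*I*√2/67 + 3520*I*√506/106329 ≈ -33.597 - 475.13*I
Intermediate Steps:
H(J) = -2 + 4*J
C(V) = V^(3/2)
K = 13527 - 704*√253/529 (K = 13527 - (-176/(-23))^(3/2) = 13527 - (-176*(-1/23))^(3/2) = 13527 - (176/23)^(3/2) = 13527 - 704*√253/529 ≈ 13506.)
K/H(√(1*(-2 + 6) - 54)) = (13527 - 704*√253/529)/(-2 + 4*√(1*(-2 + 6) - 54)) = (13527 - 704*√253/529)/(-2 + 4*√(1*4 - 54)) = (13527 - 704*√253/529)/(-2 + 4*√(4 - 54)) = (13527 - 704*√253/529)/(-2 + 4*√(-50)) = (13527 - 704*√253/529)/(-2 + 4*(5*I*√2)) = (13527 - 704*√253/529)/(-2 + 20*I*√2)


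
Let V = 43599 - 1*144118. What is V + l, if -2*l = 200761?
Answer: -401799/2 ≈ -2.0090e+5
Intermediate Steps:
l = -200761/2 (l = -1/2*200761 = -200761/2 ≈ -1.0038e+5)
V = -100519 (V = 43599 - 144118 = -100519)
V + l = -100519 - 200761/2 = -401799/2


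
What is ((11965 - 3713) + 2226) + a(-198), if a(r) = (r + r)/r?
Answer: 10480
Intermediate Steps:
a(r) = 2 (a(r) = (2*r)/r = 2)
((11965 - 3713) + 2226) + a(-198) = ((11965 - 3713) + 2226) + 2 = (8252 + 2226) + 2 = 10478 + 2 = 10480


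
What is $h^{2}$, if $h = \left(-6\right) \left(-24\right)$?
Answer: $20736$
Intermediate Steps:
$h = 144$
$h^{2} = 144^{2} = 20736$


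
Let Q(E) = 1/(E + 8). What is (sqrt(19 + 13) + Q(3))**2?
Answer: 3873/121 + 8*sqrt(2)/11 ≈ 33.037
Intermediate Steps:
Q(E) = 1/(8 + E)
(sqrt(19 + 13) + Q(3))**2 = (sqrt(19 + 13) + 1/(8 + 3))**2 = (sqrt(32) + 1/11)**2 = (4*sqrt(2) + 1/11)**2 = (1/11 + 4*sqrt(2))**2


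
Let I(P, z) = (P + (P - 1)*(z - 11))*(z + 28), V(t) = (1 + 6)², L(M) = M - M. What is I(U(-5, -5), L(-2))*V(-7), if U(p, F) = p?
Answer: 83692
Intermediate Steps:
L(M) = 0
V(t) = 49 (V(t) = 7² = 49)
I(P, z) = (28 + z)*(P + (-1 + P)*(-11 + z)) (I(P, z) = (P + (-1 + P)*(-11 + z))*(28 + z) = (28 + z)*(P + (-1 + P)*(-11 + z)))
I(U(-5, -5), L(-2))*V(-7) = (308 - 1*0² - 280*(-5) - 17*0 - 5*0² + 18*(-5)*0)*49 = (308 - 1*0 + 1400 + 0 - 5*0 + 0)*49 = (308 + 0 + 1400 + 0 + 0 + 0)*49 = 1708*49 = 83692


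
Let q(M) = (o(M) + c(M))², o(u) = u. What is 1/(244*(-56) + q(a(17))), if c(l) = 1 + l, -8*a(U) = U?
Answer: -16/218455 ≈ -7.3242e-5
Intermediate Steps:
a(U) = -U/8
q(M) = (1 + 2*M)² (q(M) = (M + (1 + M))² = (1 + 2*M)²)
1/(244*(-56) + q(a(17))) = 1/(244*(-56) + (1 + 2*(-⅛*17))²) = 1/(-13664 + (1 + 2*(-17/8))²) = 1/(-13664 + (1 - 17/4)²) = 1/(-13664 + (-13/4)²) = 1/(-13664 + 169/16) = 1/(-218455/16) = -16/218455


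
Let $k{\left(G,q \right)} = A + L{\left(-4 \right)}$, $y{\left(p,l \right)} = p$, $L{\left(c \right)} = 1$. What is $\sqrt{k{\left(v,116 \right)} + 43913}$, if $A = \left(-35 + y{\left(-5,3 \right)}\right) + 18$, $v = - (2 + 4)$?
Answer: $2 \sqrt{10973} \approx 209.5$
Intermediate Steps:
$v = -6$ ($v = \left(-1\right) 6 = -6$)
$A = -22$ ($A = \left(-35 - 5\right) + 18 = -40 + 18 = -22$)
$k{\left(G,q \right)} = -21$ ($k{\left(G,q \right)} = -22 + 1 = -21$)
$\sqrt{k{\left(v,116 \right)} + 43913} = \sqrt{-21 + 43913} = \sqrt{43892} = 2 \sqrt{10973}$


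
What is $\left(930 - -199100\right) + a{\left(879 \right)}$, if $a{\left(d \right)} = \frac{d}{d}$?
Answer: $200031$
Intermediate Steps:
$a{\left(d \right)} = 1$
$\left(930 - -199100\right) + a{\left(879 \right)} = \left(930 - -199100\right) + 1 = \left(930 + 199100\right) + 1 = 200030 + 1 = 200031$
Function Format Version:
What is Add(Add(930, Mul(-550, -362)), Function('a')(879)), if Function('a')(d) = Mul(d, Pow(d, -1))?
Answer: 200031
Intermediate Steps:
Function('a')(d) = 1
Add(Add(930, Mul(-550, -362)), Function('a')(879)) = Add(Add(930, Mul(-550, -362)), 1) = Add(Add(930, 199100), 1) = Add(200030, 1) = 200031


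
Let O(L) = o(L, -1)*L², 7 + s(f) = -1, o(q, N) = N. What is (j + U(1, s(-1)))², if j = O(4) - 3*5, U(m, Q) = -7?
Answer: 1444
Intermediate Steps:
s(f) = -8 (s(f) = -7 - 1 = -8)
O(L) = -L²
j = -31 (j = -1*4² - 3*5 = -1*16 - 1*15 = -16 - 15 = -31)
(j + U(1, s(-1)))² = (-31 - 7)² = (-38)² = 1444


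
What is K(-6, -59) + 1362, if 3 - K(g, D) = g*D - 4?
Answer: 1015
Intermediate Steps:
K(g, D) = 7 - D*g (K(g, D) = 3 - (g*D - 4) = 3 - (D*g - 4) = 3 - (-4 + D*g) = 3 + (4 - D*g) = 7 - D*g)
K(-6, -59) + 1362 = (7 - 1*(-59)*(-6)) + 1362 = (7 - 354) + 1362 = -347 + 1362 = 1015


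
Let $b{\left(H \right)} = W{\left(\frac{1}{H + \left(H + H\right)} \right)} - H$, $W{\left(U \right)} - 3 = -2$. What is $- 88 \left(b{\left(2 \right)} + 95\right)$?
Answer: $-8272$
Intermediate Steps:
$W{\left(U \right)} = 1$ ($W{\left(U \right)} = 3 - 2 = 1$)
$b{\left(H \right)} = 1 - H$
$- 88 \left(b{\left(2 \right)} + 95\right) = - 88 \left(\left(1 - 2\right) + 95\right) = - 88 \left(-1 + 95\right) = - 88 \cdot 94 = \left(-1\right) 8272 = -8272$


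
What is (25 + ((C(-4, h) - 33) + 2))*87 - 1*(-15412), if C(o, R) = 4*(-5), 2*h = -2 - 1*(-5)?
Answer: 13150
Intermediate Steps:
h = 3/2 (h = (-2 - 1*(-5))/2 = (-2 + 5)/2 = (½)*3 = 3/2 ≈ 1.5000)
C(o, R) = -20
(25 + ((C(-4, h) - 33) + 2))*87 - 1*(-15412) = (25 + ((-20 - 33) + 2))*87 - 1*(-15412) = (25 + (-53 + 2))*87 + 15412 = (25 - 51)*87 + 15412 = -26*87 + 15412 = -2262 + 15412 = 13150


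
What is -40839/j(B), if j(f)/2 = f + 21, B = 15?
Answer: -13613/24 ≈ -567.21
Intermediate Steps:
j(f) = 42 + 2*f (j(f) = 2*(f + 21) = 2*(21 + f) = 42 + 2*f)
-40839/j(B) = -40839/(42 + 2*15) = -40839/(42 + 30) = -40839/72 = -40839*1/72 = -13613/24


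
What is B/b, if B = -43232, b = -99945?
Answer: 43232/99945 ≈ 0.43256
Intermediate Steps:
B/b = -43232/(-99945) = -43232*(-1/99945) = 43232/99945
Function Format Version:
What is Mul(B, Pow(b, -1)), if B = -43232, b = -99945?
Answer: Rational(43232, 99945) ≈ 0.43256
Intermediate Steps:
Mul(B, Pow(b, -1)) = Mul(-43232, Pow(-99945, -1)) = Mul(-43232, Rational(-1, 99945)) = Rational(43232, 99945)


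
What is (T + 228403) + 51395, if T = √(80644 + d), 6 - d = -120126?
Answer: 279798 + 2*√50194 ≈ 2.8025e+5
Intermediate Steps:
d = 120132 (d = 6 - 1*(-120126) = 6 + 120126 = 120132)
T = 2*√50194 (T = √(80644 + 120132) = √200776 = 2*√50194 ≈ 448.08)
(T + 228403) + 51395 = (2*√50194 + 228403) + 51395 = (228403 + 2*√50194) + 51395 = 279798 + 2*√50194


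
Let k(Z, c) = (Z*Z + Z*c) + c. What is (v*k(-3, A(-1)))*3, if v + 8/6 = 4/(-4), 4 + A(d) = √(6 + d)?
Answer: -119 + 14*√5 ≈ -87.695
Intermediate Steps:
A(d) = -4 + √(6 + d)
v = -7/3 (v = -4/3 + 4/(-4) = -4/3 + 4*(-¼) = -4/3 - 1 = -7/3 ≈ -2.3333)
k(Z, c) = c + Z² + Z*c (k(Z, c) = (Z² + Z*c) + c = c + Z² + Z*c)
(v*k(-3, A(-1)))*3 = -7*((-4 + √(6 - 1)) + (-3)² - 3*(-4 + √(6 - 1)))/3*3 = -7*((-4 + √5) + 9 - 3*(-4 + √5))/3*3 = -7*((-4 + √5) + 9 + (12 - 3*√5))/3*3 = -7*(17 - 2*√5)/3*3 = (-119/3 + 14*√5/3)*3 = -119 + 14*√5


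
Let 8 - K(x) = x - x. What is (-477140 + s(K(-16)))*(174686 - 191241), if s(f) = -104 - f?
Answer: 7900906860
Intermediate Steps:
K(x) = 8 (K(x) = 8 - (x - x) = 8 - 1*0 = 8 + 0 = 8)
(-477140 + s(K(-16)))*(174686 - 191241) = (-477140 + (-104 - 1*8))*(174686 - 191241) = (-477140 + (-104 - 8))*(-16555) = (-477140 - 112)*(-16555) = -477252*(-16555) = 7900906860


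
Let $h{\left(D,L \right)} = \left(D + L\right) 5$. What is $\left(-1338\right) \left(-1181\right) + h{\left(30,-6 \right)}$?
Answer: $1580298$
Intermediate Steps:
$h{\left(D,L \right)} = 5 D + 5 L$
$\left(-1338\right) \left(-1181\right) + h{\left(30,-6 \right)} = \left(-1338\right) \left(-1181\right) + \left(5 \cdot 30 + 5 \left(-6\right)\right) = 1580178 + \left(150 - 30\right) = 1580178 + 120 = 1580298$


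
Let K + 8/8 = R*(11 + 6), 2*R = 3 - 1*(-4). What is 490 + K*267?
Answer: 32219/2 ≈ 16110.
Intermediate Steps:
R = 7/2 (R = (3 - 1*(-4))/2 = (3 + 4)/2 = (½)*7 = 7/2 ≈ 3.5000)
K = 117/2 (K = -1 + 7*(11 + 6)/2 = -1 + (7/2)*17 = -1 + 119/2 = 117/2 ≈ 58.500)
490 + K*267 = 490 + (117/2)*267 = 490 + 31239/2 = 32219/2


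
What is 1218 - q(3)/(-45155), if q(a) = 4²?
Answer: 54998806/45155 ≈ 1218.0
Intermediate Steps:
q(a) = 16
1218 - q(3)/(-45155) = 1218 - 16/(-45155) = 1218 - 16*(-1)/45155 = 1218 - 1*(-16/45155) = 1218 + 16/45155 = 54998806/45155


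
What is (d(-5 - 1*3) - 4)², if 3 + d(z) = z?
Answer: 225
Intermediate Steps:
d(z) = -3 + z
(d(-5 - 1*3) - 4)² = ((-3 + (-5 - 1*3)) - 4)² = ((-3 + (-5 - 3)) - 4)² = ((-3 - 8) - 4)² = (-11 - 4)² = (-15)² = 225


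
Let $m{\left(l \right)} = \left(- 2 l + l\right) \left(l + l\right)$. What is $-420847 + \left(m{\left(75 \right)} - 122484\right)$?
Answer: $-554581$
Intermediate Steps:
$m{\left(l \right)} = - 2 l^{2}$ ($m{\left(l \right)} = - l 2 l = - 2 l^{2}$)
$-420847 + \left(m{\left(75 \right)} - 122484\right) = -420847 - \left(122484 + 2 \cdot 75^{2}\right) = -420847 - 133734 = -554581$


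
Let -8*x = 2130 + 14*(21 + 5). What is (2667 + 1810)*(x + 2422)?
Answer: 37790357/4 ≈ 9.4476e+6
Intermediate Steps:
x = -1247/4 (x = -(2130 + 14*(21 + 5))/8 = -(2130 + 14*26)/8 = -(2130 + 364)/8 = -1/8*2494 = -1247/4 ≈ -311.75)
(2667 + 1810)*(x + 2422) = (2667 + 1810)*(-1247/4 + 2422) = 4477*(8441/4) = 37790357/4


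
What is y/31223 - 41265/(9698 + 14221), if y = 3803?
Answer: -57021578/35562997 ≈ -1.6034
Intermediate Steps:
y/31223 - 41265/(9698 + 14221) = 3803/31223 - 41265/(9698 + 14221) = 3803*(1/31223) - 41265/23919 = 3803/31223 - 41265*1/23919 = 3803/31223 - 1965/1139 = -57021578/35562997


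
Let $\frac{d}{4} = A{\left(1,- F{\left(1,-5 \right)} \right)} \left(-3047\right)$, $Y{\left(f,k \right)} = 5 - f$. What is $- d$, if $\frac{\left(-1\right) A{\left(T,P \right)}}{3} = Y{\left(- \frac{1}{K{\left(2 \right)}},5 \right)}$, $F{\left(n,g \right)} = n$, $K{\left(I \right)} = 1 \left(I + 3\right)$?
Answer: $- \frac{950664}{5} \approx -1.9013 \cdot 10^{5}$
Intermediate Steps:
$K{\left(I \right)} = 3 + I$ ($K{\left(I \right)} = 1 \left(3 + I\right) = 3 + I$)
$A{\left(T,P \right)} = - \frac{78}{5}$ ($A{\left(T,P \right)} = - 3 \left(5 - - \frac{1}{3 + 2}\right) = - 3 \left(5 - - \frac{1}{5}\right) = - 3 \left(5 + \frac{1}{5}\right) = \left(-3\right) \frac{26}{5} = - \frac{78}{5}$)
$d = \frac{950664}{5}$ ($d = 4 \left(\left(- \frac{78}{5}\right) \left(-3047\right)\right) = 4 \cdot \frac{237666}{5} = \frac{950664}{5} \approx 1.9013 \cdot 10^{5}$)
$- d = \left(-1\right) \frac{950664}{5} = - \frac{950664}{5}$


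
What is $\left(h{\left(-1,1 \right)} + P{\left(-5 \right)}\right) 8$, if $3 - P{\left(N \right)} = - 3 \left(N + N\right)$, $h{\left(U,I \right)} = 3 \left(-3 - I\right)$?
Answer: $-312$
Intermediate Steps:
$h{\left(U,I \right)} = -9 - 3 I$
$P{\left(N \right)} = 3 + 6 N$ ($P{\left(N \right)} = 3 - - 3 \left(N + N\right) = 3 - - 3 \cdot 2 N = 3 - - 6 N = 3 + 6 N$)
$\left(h{\left(-1,1 \right)} + P{\left(-5 \right)}\right) 8 = \left(\left(-9 - 3\right) + \left(3 + 6 \left(-5\right)\right)\right) 8 = \left(\left(-9 - 3\right) + \left(3 - 30\right)\right) 8 = \left(-12 - 27\right) 8 = \left(-39\right) 8 = -312$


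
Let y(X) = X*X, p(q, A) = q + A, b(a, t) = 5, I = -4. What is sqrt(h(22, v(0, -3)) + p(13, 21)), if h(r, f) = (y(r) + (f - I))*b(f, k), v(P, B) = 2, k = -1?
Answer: 6*sqrt(69) ≈ 49.840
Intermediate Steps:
p(q, A) = A + q
y(X) = X**2
h(r, f) = 20 + 5*f + 5*r**2 (h(r, f) = (r**2 + (f - 1*(-4)))*5 = (r**2 + (f + 4))*5 = (r**2 + (4 + f))*5 = (4 + f + r**2)*5 = 20 + 5*f + 5*r**2)
sqrt(h(22, v(0, -3)) + p(13, 21)) = sqrt((20 + 5*2 + 5*22**2) + (21 + 13)) = sqrt((20 + 10 + 5*484) + 34) = sqrt((20 + 10 + 2420) + 34) = sqrt(2450 + 34) = sqrt(2484) = 6*sqrt(69)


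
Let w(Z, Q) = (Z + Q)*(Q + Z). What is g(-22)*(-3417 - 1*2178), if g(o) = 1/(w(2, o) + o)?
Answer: -1865/126 ≈ -14.802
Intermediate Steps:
w(Z, Q) = (Q + Z)**2 (w(Z, Q) = (Q + Z)*(Q + Z) = (Q + Z)**2)
g(o) = 1/(o + (2 + o)**2) (g(o) = 1/((o + 2)**2 + o) = 1/((2 + o)**2 + o) = 1/(o + (2 + o)**2))
g(-22)*(-3417 - 1*2178) = (-3417 - 1*2178)/(-22 + (2 - 22)**2) = (-3417 - 2178)/(-22 + (-20)**2) = -5595/(-22 + 400) = -5595/378 = (1/378)*(-5595) = -1865/126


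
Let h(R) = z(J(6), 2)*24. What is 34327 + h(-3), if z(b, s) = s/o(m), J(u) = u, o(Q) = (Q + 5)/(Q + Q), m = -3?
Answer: 34183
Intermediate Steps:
o(Q) = (5 + Q)/(2*Q) (o(Q) = (5 + Q)/((2*Q)) = (5 + Q)*(1/(2*Q)) = (5 + Q)/(2*Q))
z(b, s) = -3*s (z(b, s) = s/(((½)*(5 - 3)/(-3))) = s/(((½)*(-⅓)*2)) = s/(-⅓) = s*(-3) = -3*s)
h(R) = -144 (h(R) = -3*2*24 = -6*24 = -144)
34327 + h(-3) = 34327 - 144 = 34183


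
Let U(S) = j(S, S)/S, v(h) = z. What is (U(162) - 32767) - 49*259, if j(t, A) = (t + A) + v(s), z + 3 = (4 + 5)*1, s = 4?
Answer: -1227311/27 ≈ -45456.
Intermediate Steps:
z = 6 (z = -3 + (4 + 5)*1 = -3 + 9*1 = -3 + 9 = 6)
v(h) = 6
j(t, A) = 6 + A + t (j(t, A) = (t + A) + 6 = (A + t) + 6 = 6 + A + t)
U(S) = (6 + 2*S)/S (U(S) = (6 + S + S)/S = (6 + 2*S)/S)
(U(162) - 32767) - 49*259 = ((2 + 6/162) - 32767) - 49*259 = ((2 + 6*(1/162)) - 32767) - 12691 = ((2 + 1/27) - 32767) - 12691 = (55/27 - 32767) - 12691 = -884654/27 - 12691 = -1227311/27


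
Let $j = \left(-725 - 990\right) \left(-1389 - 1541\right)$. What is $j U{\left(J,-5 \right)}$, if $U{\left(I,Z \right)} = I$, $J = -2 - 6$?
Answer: $-40199600$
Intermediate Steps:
$J = -8$ ($J = -2 - 6 = -8$)
$j = 5024950$ ($j = \left(-1715\right) \left(-2930\right) = 5024950$)
$j U{\left(J,-5 \right)} = 5024950 \left(-8\right) = -40199600$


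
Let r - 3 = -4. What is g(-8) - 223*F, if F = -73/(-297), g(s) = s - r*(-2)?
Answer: -19249/297 ≈ -64.811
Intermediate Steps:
r = -1 (r = 3 - 4 = -1)
g(s) = -2 + s (g(s) = s - (-1)*(-2) = s - 1*2 = s - 2 = -2 + s)
F = 73/297 (F = -73*(-1/297) = 73/297 ≈ 0.24579)
g(-8) - 223*F = (-2 - 8) - 223*73/297 = -10 - 16279/297 = -19249/297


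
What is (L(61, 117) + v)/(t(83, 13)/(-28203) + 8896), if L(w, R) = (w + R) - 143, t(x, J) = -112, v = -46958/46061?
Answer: 6306098133/1650918362000 ≈ 0.0038198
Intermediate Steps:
v = -46958/46061 (v = -46958*1/46061 = -46958/46061 ≈ -1.0195)
L(w, R) = -143 + R + w (L(w, R) = (R + w) - 143 = -143 + R + w)
(L(61, 117) + v)/(t(83, 13)/(-28203) + 8896) = ((-143 + 117 + 61) - 46958/46061)/(-112/(-28203) + 8896) = (35 - 46958/46061)/(-112*(-1/28203) + 8896) = 1565177/(46061*(16/4029 + 8896)) = 1565177/(46061*(35842000/4029)) = (1565177/46061)*(4029/35842000) = 6306098133/1650918362000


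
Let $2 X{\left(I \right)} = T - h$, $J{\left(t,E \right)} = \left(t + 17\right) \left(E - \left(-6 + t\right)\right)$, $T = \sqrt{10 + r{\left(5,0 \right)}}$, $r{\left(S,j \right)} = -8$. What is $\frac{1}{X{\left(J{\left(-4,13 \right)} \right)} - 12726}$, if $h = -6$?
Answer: $- \frac{25446}{323749457} - \frac{\sqrt{2}}{323749457} \approx -7.8602 \cdot 10^{-5}$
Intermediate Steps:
$T = \sqrt{2}$ ($T = \sqrt{10 - 8} = \sqrt{2} \approx 1.4142$)
$J{\left(t,E \right)} = \left(17 + t\right) \left(6 + E - t\right)$
$X{\left(I \right)} = 3 + \frac{\sqrt{2}}{2}$ ($X{\left(I \right)} = \frac{\sqrt{2} - -6}{2} = \frac{\sqrt{2} + 6}{2} = \frac{6 + \sqrt{2}}{2} = 3 + \frac{\sqrt{2}}{2}$)
$\frac{1}{X{\left(J{\left(-4,13 \right)} \right)} - 12726} = \frac{1}{\left(3 + \frac{\sqrt{2}}{2}\right) - 12726} = \frac{1}{-12723 + \frac{\sqrt{2}}{2}}$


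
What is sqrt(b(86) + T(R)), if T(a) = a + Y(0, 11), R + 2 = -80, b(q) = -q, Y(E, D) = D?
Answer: I*sqrt(157) ≈ 12.53*I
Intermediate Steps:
R = -82 (R = -2 - 80 = -82)
T(a) = 11 + a (T(a) = a + 11 = 11 + a)
sqrt(b(86) + T(R)) = sqrt(-1*86 + (11 - 82)) = sqrt(-86 - 71) = sqrt(-157) = I*sqrt(157)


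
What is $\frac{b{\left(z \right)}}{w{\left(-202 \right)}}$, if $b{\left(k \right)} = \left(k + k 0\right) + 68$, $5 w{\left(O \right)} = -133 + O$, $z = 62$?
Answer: $- \frac{130}{67} \approx -1.9403$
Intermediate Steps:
$w{\left(O \right)} = - \frac{133}{5} + \frac{O}{5}$ ($w{\left(O \right)} = \frac{-133 + O}{5} = - \frac{133}{5} + \frac{O}{5}$)
$b{\left(k \right)} = 68 + k$ ($b{\left(k \right)} = \left(k + 0\right) + 68 = k + 68 = 68 + k$)
$\frac{b{\left(z \right)}}{w{\left(-202 \right)}} = \frac{68 + 62}{- \frac{133}{5} + \frac{1}{5} \left(-202\right)} = \frac{130}{- \frac{133}{5} - \frac{202}{5}} = \frac{130}{-67} = 130 \left(- \frac{1}{67}\right) = - \frac{130}{67}$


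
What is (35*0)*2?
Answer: 0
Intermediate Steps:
(35*0)*2 = 0*2 = 0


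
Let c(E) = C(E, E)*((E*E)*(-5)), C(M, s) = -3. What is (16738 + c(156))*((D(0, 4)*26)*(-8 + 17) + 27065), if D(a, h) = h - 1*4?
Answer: 10332821570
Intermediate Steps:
D(a, h) = -4 + h (D(a, h) = h - 4 = -4 + h)
c(E) = 15*E**2 (c(E) = -3*E*E*(-5) = -3*E**2*(-5) = -(-15)*E**2 = 15*E**2)
(16738 + c(156))*((D(0, 4)*26)*(-8 + 17) + 27065) = (16738 + 15*156**2)*(((-4 + 4)*26)*(-8 + 17) + 27065) = (16738 + 15*24336)*((0*26)*9 + 27065) = (16738 + 365040)*(0*9 + 27065) = 381778*(0 + 27065) = 381778*27065 = 10332821570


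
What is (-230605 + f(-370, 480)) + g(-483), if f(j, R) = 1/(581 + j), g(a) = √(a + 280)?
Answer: -48657654/211 + I*√203 ≈ -2.3061e+5 + 14.248*I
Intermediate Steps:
g(a) = √(280 + a)
(-230605 + f(-370, 480)) + g(-483) = (-230605 + 1/(581 - 370)) + √(280 - 483) = (-230605 + 1/211) + √(-203) = (-230605 + 1/211) + I*√203 = -48657654/211 + I*√203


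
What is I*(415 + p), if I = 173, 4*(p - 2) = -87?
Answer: 273513/4 ≈ 68378.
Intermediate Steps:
p = -79/4 (p = 2 + (1/4)*(-87) = 2 - 87/4 = -79/4 ≈ -19.750)
I*(415 + p) = 173*(415 - 79/4) = 173*(1581/4) = 273513/4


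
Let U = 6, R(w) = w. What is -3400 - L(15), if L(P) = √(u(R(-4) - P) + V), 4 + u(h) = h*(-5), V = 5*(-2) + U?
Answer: -3400 - √87 ≈ -3409.3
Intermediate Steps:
V = -4 (V = 5*(-2) + 6 = -10 + 6 = -4)
u(h) = -4 - 5*h (u(h) = -4 + h*(-5) = -4 - 5*h)
L(P) = √(12 + 5*P) (L(P) = √((-4 - 5*(-4 - P)) - 4) = √((-4 + (20 + 5*P)) - 4) = √((16 + 5*P) - 4) = √(12 + 5*P))
-3400 - L(15) = -3400 - √(12 + 5*15) = -3400 - √(12 + 75) = -3400 - √87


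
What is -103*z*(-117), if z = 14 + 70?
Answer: 1012284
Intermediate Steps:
z = 84
-103*z*(-117) = -103*84*(-117) = -8652*(-117) = 1012284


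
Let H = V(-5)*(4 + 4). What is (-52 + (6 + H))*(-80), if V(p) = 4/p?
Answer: 4192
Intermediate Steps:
H = -32/5 (H = (4/(-5))*(4 + 4) = (4*(-⅕))*8 = -⅘*8 = -32/5 ≈ -6.4000)
(-52 + (6 + H))*(-80) = (-52 + (6 - 32/5))*(-80) = (-52 - ⅖)*(-80) = -262/5*(-80) = 4192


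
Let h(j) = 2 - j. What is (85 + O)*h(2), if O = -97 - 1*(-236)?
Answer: 0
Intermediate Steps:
O = 139 (O = -97 + 236 = 139)
(85 + O)*h(2) = (85 + 139)*(2 - 1*2) = 224*(2 - 2) = 224*0 = 0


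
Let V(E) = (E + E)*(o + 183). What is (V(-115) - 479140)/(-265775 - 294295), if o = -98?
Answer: 5541/6223 ≈ 0.89041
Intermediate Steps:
V(E) = 170*E (V(E) = (E + E)*(-98 + 183) = (2*E)*85 = 170*E)
(V(-115) - 479140)/(-265775 - 294295) = (170*(-115) - 479140)/(-265775 - 294295) = (-19550 - 479140)/(-560070) = -498690*(-1/560070) = 5541/6223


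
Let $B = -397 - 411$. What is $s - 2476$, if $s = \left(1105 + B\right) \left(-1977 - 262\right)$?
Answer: $-667459$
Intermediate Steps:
$B = -808$
$s = -664983$ ($s = \left(1105 - 808\right) \left(-1977 - 262\right) = 297 \left(-2239\right) = -664983$)
$s - 2476 = -664983 - 2476 = -667459$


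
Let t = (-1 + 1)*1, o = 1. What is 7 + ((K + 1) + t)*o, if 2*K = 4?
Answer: 10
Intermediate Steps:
K = 2 (K = (½)*4 = 2)
t = 0 (t = 0*1 = 0)
7 + ((K + 1) + t)*o = 7 + ((2 + 1) + 0)*1 = 7 + (3 + 0)*1 = 7 + 3*1 = 7 + 3 = 10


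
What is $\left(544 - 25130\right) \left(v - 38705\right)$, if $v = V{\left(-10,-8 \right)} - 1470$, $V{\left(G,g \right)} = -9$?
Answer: $987963824$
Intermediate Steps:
$v = -1479$ ($v = -9 - 1470 = -1479$)
$\left(544 - 25130\right) \left(v - 38705\right) = \left(544 - 25130\right) \left(-1479 - 38705\right) = \left(544 - 25130\right) \left(-40184\right) = \left(-24586\right) \left(-40184\right) = 987963824$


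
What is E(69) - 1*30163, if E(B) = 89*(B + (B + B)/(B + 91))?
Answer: -1915619/80 ≈ -23945.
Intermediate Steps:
E(B) = 89*B + 178*B/(91 + B) (E(B) = 89*(B + (2*B)/(91 + B)) = 89*(B + 2*B/(91 + B)) = 89*B + 178*B/(91 + B))
E(69) - 1*30163 = 89*69*(93 + 69)/(91 + 69) - 1*30163 = 89*69*162/160 - 30163 = 89*69*(1/160)*162 - 30163 = 497421/80 - 30163 = -1915619/80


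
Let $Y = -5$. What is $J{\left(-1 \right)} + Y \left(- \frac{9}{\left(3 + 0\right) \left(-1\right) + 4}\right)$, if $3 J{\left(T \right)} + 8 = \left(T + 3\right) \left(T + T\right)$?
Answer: $41$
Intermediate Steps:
$J{\left(T \right)} = - \frac{8}{3} + \frac{2 T \left(3 + T\right)}{3}$ ($J{\left(T \right)} = - \frac{8}{3} + \frac{\left(T + 3\right) \left(T + T\right)}{3} = - \frac{8}{3} + \frac{\left(3 + T\right) 2 T}{3} = - \frac{8}{3} + \frac{2 T \left(3 + T\right)}{3}$)
$J{\left(-1 \right)} + Y \left(- \frac{9}{\left(3 + 0\right) \left(-1\right) + 4}\right) = \left(- \frac{8}{3} + 2 \left(-1\right) + \frac{2 \left(-1\right)^{2}}{3}\right) - 5 \left(- \frac{9}{\left(3 + 0\right) \left(-1\right) + 4}\right) = \left(- \frac{8}{3} - 2 + \frac{2}{3} \cdot 1\right) - 5 \left(- \frac{9}{3 \left(-1\right) + 4}\right) = \left(- \frac{8}{3} - 2 + \frac{2}{3}\right) - 5 \left(- \frac{9}{-3 + 4}\right) = -4 - 5 \left(- \frac{9}{1}\right) = -4 - 5 \left(\left(-9\right) 1\right) = -4 - -45 = -4 + 45 = 41$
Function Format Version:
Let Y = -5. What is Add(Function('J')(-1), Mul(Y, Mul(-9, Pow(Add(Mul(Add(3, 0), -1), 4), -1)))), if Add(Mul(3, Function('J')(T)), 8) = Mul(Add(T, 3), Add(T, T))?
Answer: 41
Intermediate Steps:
Function('J')(T) = Add(Rational(-8, 3), Mul(Rational(2, 3), T, Add(3, T))) (Function('J')(T) = Add(Rational(-8, 3), Mul(Rational(1, 3), Mul(Add(T, 3), Add(T, T)))) = Add(Rational(-8, 3), Mul(Rational(1, 3), Mul(Add(3, T), Mul(2, T)))) = Add(Rational(-8, 3), Mul(Rational(1, 3), Mul(2, T, Add(3, T)))) = Add(Rational(-8, 3), Mul(Rational(2, 3), T, Add(3, T))))
Add(Function('J')(-1), Mul(Y, Mul(-9, Pow(Add(Mul(Add(3, 0), -1), 4), -1)))) = Add(Add(Rational(-8, 3), Mul(2, -1), Mul(Rational(2, 3), Pow(-1, 2))), Mul(-5, Mul(-9, Pow(Add(Mul(Add(3, 0), -1), 4), -1)))) = Add(Add(Rational(-8, 3), -2, Mul(Rational(2, 3), 1)), Mul(-5, Mul(-9, Pow(Add(Mul(3, -1), 4), -1)))) = Add(Add(Rational(-8, 3), -2, Rational(2, 3)), Mul(-5, Mul(-9, Pow(Add(-3, 4), -1)))) = Add(-4, Mul(-5, Mul(-9, Pow(1, -1)))) = Add(-4, Mul(-5, Mul(-9, 1))) = Add(-4, Mul(-5, -9)) = Add(-4, 45) = 41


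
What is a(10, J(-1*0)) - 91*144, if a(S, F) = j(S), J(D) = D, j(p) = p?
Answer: -13094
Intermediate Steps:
a(S, F) = S
a(10, J(-1*0)) - 91*144 = 10 - 91*144 = 10 - 13104 = -13094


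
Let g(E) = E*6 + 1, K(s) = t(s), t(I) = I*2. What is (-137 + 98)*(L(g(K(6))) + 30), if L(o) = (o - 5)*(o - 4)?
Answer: -184158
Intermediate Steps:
t(I) = 2*I
K(s) = 2*s
g(E) = 1 + 6*E (g(E) = 6*E + 1 = 1 + 6*E)
L(o) = (-5 + o)*(-4 + o)
(-137 + 98)*(L(g(K(6))) + 30) = (-137 + 98)*((20 + (1 + 6*(2*6))² - 9*(1 + 6*(2*6))) + 30) = -39*((20 + (1 + 6*12)² - 9*(1 + 6*12)) + 30) = -39*((20 + (1 + 72)² - 9*(1 + 72)) + 30) = -39*((20 + 73² - 9*73) + 30) = -39*((20 + 5329 - 657) + 30) = -39*(4692 + 30) = -39*4722 = -184158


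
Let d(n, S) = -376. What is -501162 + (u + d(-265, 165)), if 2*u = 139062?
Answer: -432007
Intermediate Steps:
u = 69531 (u = (1/2)*139062 = 69531)
-501162 + (u + d(-265, 165)) = -501162 + (69531 - 376) = -501162 + 69155 = -432007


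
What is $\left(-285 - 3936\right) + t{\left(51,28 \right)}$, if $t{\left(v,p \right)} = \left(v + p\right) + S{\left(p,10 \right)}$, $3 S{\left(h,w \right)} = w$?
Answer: $- \frac{12416}{3} \approx -4138.7$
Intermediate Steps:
$S{\left(h,w \right)} = \frac{w}{3}$
$t{\left(v,p \right)} = \frac{10}{3} + p + v$ ($t{\left(v,p \right)} = \left(v + p\right) + \frac{1}{3} \cdot 10 = \left(p + v\right) + \frac{10}{3} = \frac{10}{3} + p + v$)
$\left(-285 - 3936\right) + t{\left(51,28 \right)} = \left(-285 - 3936\right) + \left(\frac{10}{3} + 28 + 51\right) = -4221 + \frac{247}{3} = - \frac{12416}{3}$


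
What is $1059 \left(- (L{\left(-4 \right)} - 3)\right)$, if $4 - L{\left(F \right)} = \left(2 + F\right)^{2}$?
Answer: $3177$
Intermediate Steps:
$L{\left(F \right)} = 4 - \left(2 + F\right)^{2}$
$1059 \left(- (L{\left(-4 \right)} - 3)\right) = 1059 \left(- (\left(4 - \left(2 - 4\right)^{2}\right) - 3)\right) = 1059 \left(- (\left(4 - \left(-2\right)^{2}\right) - 3)\right) = 1059 \left(- (\left(4 - 4\right) - 3)\right) = 1059 \left(- (0 - 3)\right) = 1059 \left(\left(-1\right) \left(-3\right)\right) = 1059 \cdot 3 = 3177$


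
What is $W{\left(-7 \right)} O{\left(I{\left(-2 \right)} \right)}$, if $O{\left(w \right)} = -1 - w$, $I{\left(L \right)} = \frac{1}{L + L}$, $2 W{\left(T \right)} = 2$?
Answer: $- \frac{3}{4} \approx -0.75$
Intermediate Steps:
$W{\left(T \right)} = 1$ ($W{\left(T \right)} = \frac{1}{2} \cdot 2 = 1$)
$I{\left(L \right)} = \frac{1}{2 L}$
$W{\left(-7 \right)} O{\left(I{\left(-2 \right)} \right)} = 1 \left(-1 - \frac{1}{2 \left(-2\right)}\right) = 1 \left(-1 - \frac{1}{2} \left(- \frac{1}{2}\right)\right) = 1 \left(-1 - - \frac{1}{4}\right) = 1 \left(-1 + \frac{1}{4}\right) = 1 \left(- \frac{3}{4}\right) = - \frac{3}{4}$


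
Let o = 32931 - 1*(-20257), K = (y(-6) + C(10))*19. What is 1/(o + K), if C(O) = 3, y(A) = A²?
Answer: 1/53929 ≈ 1.8543e-5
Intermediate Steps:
K = 741 (K = ((-6)² + 3)*19 = (36 + 3)*19 = 39*19 = 741)
o = 53188 (o = 32931 + 20257 = 53188)
1/(o + K) = 1/(53188 + 741) = 1/53929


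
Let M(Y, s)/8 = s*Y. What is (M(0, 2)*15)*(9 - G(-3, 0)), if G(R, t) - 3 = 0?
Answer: 0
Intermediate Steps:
G(R, t) = 3 (G(R, t) = 3 + 0 = 3)
M(Y, s) = 8*Y*s (M(Y, s) = 8*(s*Y) = 8*(Y*s) = 8*Y*s)
(M(0, 2)*15)*(9 - G(-3, 0)) = ((8*0*2)*15)*(9 - 1*3) = (0*15)*(9 - 3) = 0*6 = 0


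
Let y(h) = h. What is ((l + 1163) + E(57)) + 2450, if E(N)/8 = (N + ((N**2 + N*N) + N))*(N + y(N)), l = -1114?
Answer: 6032643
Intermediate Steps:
E(N) = 16*N*(2*N + 2*N**2) (E(N) = 8*((N + ((N**2 + N*N) + N))*(N + N)) = 8*((N + ((N**2 + N**2) + N))*(2*N)) = 8*((N + (2*N**2 + N))*(2*N)) = 8*((N + (N + 2*N**2))*(2*N)) = 8*((2*N + 2*N**2)*(2*N)) = 8*(2*N*(2*N + 2*N**2)) = 16*N*(2*N + 2*N**2))
((l + 1163) + E(57)) + 2450 = ((-1114 + 1163) + 32*57**2*(1 + 57)) + 2450 = (49 + 32*3249*58) + 2450 = (49 + 6030144) + 2450 = 6030193 + 2450 = 6032643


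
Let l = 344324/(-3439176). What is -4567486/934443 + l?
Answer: -1335844948589/267809494914 ≈ -4.9880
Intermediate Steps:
l = -86081/859794 (l = 344324*(-1/3439176) = -86081/859794 ≈ -0.10012)
-4567486/934443 + l = -4567486/934443 - 86081/859794 = -1335844948589/267809494914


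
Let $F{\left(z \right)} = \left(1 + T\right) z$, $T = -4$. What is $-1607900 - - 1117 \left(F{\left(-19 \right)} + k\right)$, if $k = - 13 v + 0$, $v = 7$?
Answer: $-1645878$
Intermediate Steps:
$F{\left(z \right)} = - 3 z$ ($F{\left(z \right)} = \left(1 - 4\right) z = - 3 z$)
$k = -91$ ($k = \left(-13\right) 7 + 0 = -91 + 0 = -91$)
$-1607900 - - 1117 \left(F{\left(-19 \right)} + k\right) = -1607900 - - 1117 \left(\left(-3\right) \left(-19\right) - 91\right) = -1607900 - - 1117 \left(57 - 91\right) = -1607900 - \left(-1117\right) \left(-34\right) = -1607900 - 37978 = -1645878$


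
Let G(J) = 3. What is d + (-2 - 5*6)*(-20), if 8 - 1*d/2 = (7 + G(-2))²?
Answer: 456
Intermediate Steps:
d = -184 (d = 16 - 2*(7 + 3)² = 16 - 2*10² = 16 - 2*100 = 16 - 200 = -184)
d + (-2 - 5*6)*(-20) = -184 + (-2 - 5*6)*(-20) = -184 + (-2 - 30)*(-20) = -184 - 32*(-20) = -184 + 640 = 456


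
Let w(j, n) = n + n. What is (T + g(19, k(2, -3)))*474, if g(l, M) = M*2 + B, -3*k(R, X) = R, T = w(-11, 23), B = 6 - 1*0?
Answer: 24016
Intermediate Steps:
B = 6 (B = 6 + 0 = 6)
w(j, n) = 2*n
T = 46 (T = 2*23 = 46)
k(R, X) = -R/3
g(l, M) = 6 + 2*M (g(l, M) = M*2 + 6 = 2*M + 6 = 6 + 2*M)
(T + g(19, k(2, -3)))*474 = (46 + (6 + 2*(-1/3*2)))*474 = (46 + (6 + 2*(-2/3)))*474 = (46 + (6 - 4/3))*474 = (46 + 14/3)*474 = (152/3)*474 = 24016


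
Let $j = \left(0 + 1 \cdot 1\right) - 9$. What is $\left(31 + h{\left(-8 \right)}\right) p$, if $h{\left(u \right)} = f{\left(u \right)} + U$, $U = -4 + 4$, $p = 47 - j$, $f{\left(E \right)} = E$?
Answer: $1265$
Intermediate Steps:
$j = -8$ ($j = \left(0 + 1\right) - 9 = 1 - 9 = -8$)
$p = 55$ ($p = 47 - -8 = 47 + 8 = 55$)
$U = 0$
$h{\left(u \right)} = u$ ($h{\left(u \right)} = u + 0 = u$)
$\left(31 + h{\left(-8 \right)}\right) p = \left(31 - 8\right) 55 = 23 \cdot 55 = 1265$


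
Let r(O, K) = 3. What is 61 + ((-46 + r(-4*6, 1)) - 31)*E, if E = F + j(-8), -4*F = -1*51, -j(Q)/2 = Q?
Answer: -4133/2 ≈ -2066.5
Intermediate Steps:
j(Q) = -2*Q
F = 51/4 (F = -(-1)*51/4 = -¼*(-51) = 51/4 ≈ 12.750)
E = 115/4 (E = 51/4 - 2*(-8) = 51/4 + 16 = 115/4 ≈ 28.750)
61 + ((-46 + r(-4*6, 1)) - 31)*E = 61 + ((-46 + 3) - 31)*(115/4) = 61 + (-43 - 31)*(115/4) = 61 - 74*115/4 = 61 - 4255/2 = -4133/2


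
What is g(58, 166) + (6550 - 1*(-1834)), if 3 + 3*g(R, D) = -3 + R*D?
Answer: 34774/3 ≈ 11591.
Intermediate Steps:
g(R, D) = -2 + D*R/3 (g(R, D) = -1 + (-3 + R*D)/3 = -1 + (-3 + D*R)/3 = -1 + (-1 + D*R/3) = -2 + D*R/3)
g(58, 166) + (6550 - 1*(-1834)) = (-2 + (⅓)*166*58) + (6550 - 1*(-1834)) = (-2 + 9628/3) + (6550 + 1834) = 9622/3 + 8384 = 34774/3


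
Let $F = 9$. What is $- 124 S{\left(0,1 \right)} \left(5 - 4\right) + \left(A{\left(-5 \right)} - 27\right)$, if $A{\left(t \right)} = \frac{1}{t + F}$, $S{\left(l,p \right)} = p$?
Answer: $- \frac{603}{4} \approx -150.75$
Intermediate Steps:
$A{\left(t \right)} = \frac{1}{9 + t}$ ($A{\left(t \right)} = \frac{1}{t + 9} = \frac{1}{9 + t}$)
$- 124 S{\left(0,1 \right)} \left(5 - 4\right) + \left(A{\left(-5 \right)} - 27\right) = - 124 \cdot 1 \left(5 - 4\right) + \left(\frac{1}{9 - 5} - 27\right) = - 124 \cdot 1 \cdot 1 - \left(27 - \frac{1}{4}\right) = \left(-124\right) 1 + \left(\frac{1}{4} - 27\right) = -124 - \frac{107}{4} = - \frac{603}{4}$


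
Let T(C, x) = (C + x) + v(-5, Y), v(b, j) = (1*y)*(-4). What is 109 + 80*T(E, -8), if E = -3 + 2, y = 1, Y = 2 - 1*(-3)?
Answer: -931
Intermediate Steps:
Y = 5 (Y = 2 + 3 = 5)
E = -1
v(b, j) = -4 (v(b, j) = (1*1)*(-4) = 1*(-4) = -4)
T(C, x) = -4 + C + x (T(C, x) = (C + x) - 4 = -4 + C + x)
109 + 80*T(E, -8) = 109 + 80*(-4 - 1 - 8) = 109 + 80*(-13) = 109 - 1040 = -931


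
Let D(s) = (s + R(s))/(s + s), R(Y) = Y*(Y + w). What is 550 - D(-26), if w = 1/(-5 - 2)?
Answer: 3938/7 ≈ 562.57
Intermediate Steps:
w = -1/7 (w = 1/(-7) = -1/7 ≈ -0.14286)
R(Y) = Y*(-1/7 + Y) (R(Y) = Y*(Y - 1/7) = Y*(-1/7 + Y))
D(s) = (s + s*(-1/7 + s))/(2*s) (D(s) = (s + s*(-1/7 + s))/(s + s) = (s + s*(-1/7 + s))/((2*s)) = (s + s*(-1/7 + s))*(1/(2*s)) = (s + s*(-1/7 + s))/(2*s))
550 - D(-26) = 550 - (3/7 + (1/2)*(-26)) = 550 - (3/7 - 13) = 550 - 1*(-88/7) = 550 + 88/7 = 3938/7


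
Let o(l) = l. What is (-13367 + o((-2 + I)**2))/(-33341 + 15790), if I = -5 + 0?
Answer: 13318/17551 ≈ 0.75882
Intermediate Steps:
I = -5
(-13367 + o((-2 + I)**2))/(-33341 + 15790) = (-13367 + (-2 - 5)**2)/(-33341 + 15790) = (-13367 + (-7)**2)/(-17551) = (-13367 + 49)*(-1/17551) = -13318*(-1/17551) = 13318/17551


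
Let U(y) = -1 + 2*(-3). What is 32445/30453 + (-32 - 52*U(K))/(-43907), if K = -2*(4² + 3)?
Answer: 5680531/5369879 ≈ 1.0578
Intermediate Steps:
K = -38 (K = -2*(16 + 3) = -2*19 = -38)
U(y) = -7 (U(y) = -1 - 6 = -7)
32445/30453 + (-32 - 52*U(K))/(-43907) = 32445/30453 + (-32 - 52*(-7))/(-43907) = 32445*(1/30453) + (-32 + 364)*(-1/43907) = 10815/10151 + 332*(-1/43907) = 10815/10151 - 4/529 = 5680531/5369879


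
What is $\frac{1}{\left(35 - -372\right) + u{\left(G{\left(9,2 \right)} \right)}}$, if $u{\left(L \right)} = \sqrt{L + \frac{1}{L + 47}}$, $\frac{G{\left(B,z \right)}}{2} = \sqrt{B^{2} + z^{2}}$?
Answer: $\frac{\sqrt{47 + 2 \sqrt{85}}}{\sqrt{341 + 94 \sqrt{85}} + 407 \sqrt{47 + 2 \sqrt{85}}} \approx 0.0024313$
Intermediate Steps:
$G{\left(B,z \right)} = 2 \sqrt{B^{2} + z^{2}}$
$u{\left(L \right)} = \sqrt{L + \frac{1}{47 + L}}$
$\frac{1}{\left(35 - -372\right) + u{\left(G{\left(9,2 \right)} \right)}} = \frac{1}{\left(35 - -372\right) + \sqrt{\frac{1 + 2 \sqrt{9^{2} + 2^{2}} \left(47 + 2 \sqrt{9^{2} + 2^{2}}\right)}{47 + 2 \sqrt{9^{2} + 2^{2}}}}} = \frac{1}{\left(35 + 372\right) + \sqrt{\frac{1 + 2 \sqrt{81 + 4} \left(47 + 2 \sqrt{81 + 4}\right)}{47 + 2 \sqrt{81 + 4}}}} = \frac{1}{407 + \sqrt{\frac{1 + 2 \sqrt{85} \left(47 + 2 \sqrt{85}\right)}{47 + 2 \sqrt{85}}}} = \frac{1}{407 + \frac{\sqrt{1 + 2 \sqrt{85} \left(47 + 2 \sqrt{85}\right)}}{\sqrt{47 + 2 \sqrt{85}}}}$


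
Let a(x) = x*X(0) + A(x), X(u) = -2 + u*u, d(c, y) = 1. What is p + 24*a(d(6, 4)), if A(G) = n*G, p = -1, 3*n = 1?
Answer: -41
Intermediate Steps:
n = ⅓ (n = (⅓)*1 = ⅓ ≈ 0.33333)
X(u) = -2 + u²
A(G) = G/3
a(x) = -5*x/3 (a(x) = x*(-2 + 0²) + x/3 = x*(-2 + 0) + x/3 = x*(-2) + x/3 = -2*x + x/3 = -5*x/3)
p + 24*a(d(6, 4)) = -1 + 24*(-5/3*1) = -1 + 24*(-5/3) = -1 - 40 = -41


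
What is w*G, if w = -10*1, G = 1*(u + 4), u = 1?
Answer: -50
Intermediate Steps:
G = 5 (G = 1*(1 + 4) = 1*5 = 5)
w = -10
w*G = -10*5 = -50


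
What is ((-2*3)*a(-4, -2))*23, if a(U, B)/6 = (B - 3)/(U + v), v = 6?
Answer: 2070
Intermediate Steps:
a(U, B) = 6*(-3 + B)/(6 + U) (a(U, B) = 6*((B - 3)/(U + 6)) = 6*((-3 + B)/(6 + U)) = 6*(-3 + B)/(6 + U))
((-2*3)*a(-4, -2))*23 = ((-2*3)*(6*(-3 - 2)/(6 - 4)))*23 = -36*(-5)/2*23 = -6*(-15)*23 = 90*23 = 2070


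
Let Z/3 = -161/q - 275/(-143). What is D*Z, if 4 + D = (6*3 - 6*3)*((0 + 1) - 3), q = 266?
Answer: -3906/247 ≈ -15.814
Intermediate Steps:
Z = 1953/494 (Z = 3*(-161/266 - 275/(-143)) = 3*(-161*1/266 - 275*(-1/143)) = 3*(-23/38 + 25/13) = 3*(651/494) = 1953/494 ≈ 3.9534)
D = -4 (D = -4 + (6*3 - 6*3)*((0 + 1) - 3) = -4 + (18 - 1*18)*(1 - 3) = -4 + (18 - 18)*(-2) = -4 + 0*(-2) = -4 + 0 = -4)
D*Z = -4*1953/494 = -3906/247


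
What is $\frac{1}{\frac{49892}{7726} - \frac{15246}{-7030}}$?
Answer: $\frac{13578445}{117132839} \approx 0.11592$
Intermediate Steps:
$\frac{1}{\frac{49892}{7726} - \frac{15246}{-7030}} = \frac{1}{49892 \cdot \frac{1}{7726} - - \frac{7623}{3515}} = \frac{1}{\frac{24946}{3863} + \frac{7623}{3515}} = \frac{1}{\frac{117132839}{13578445}} = \frac{13578445}{117132839}$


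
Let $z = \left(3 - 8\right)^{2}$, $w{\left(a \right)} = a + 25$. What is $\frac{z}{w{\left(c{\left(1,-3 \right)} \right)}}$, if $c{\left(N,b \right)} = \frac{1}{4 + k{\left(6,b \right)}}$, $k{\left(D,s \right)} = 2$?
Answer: $\frac{150}{151} \approx 0.99338$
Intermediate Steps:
$c{\left(N,b \right)} = \frac{1}{6}$ ($c{\left(N,b \right)} = \frac{1}{4 + 2} = \frac{1}{6}$)
$w{\left(a \right)} = 25 + a$
$z = 25$ ($z = \left(-5\right)^{2} = 25$)
$\frac{z}{w{\left(c{\left(1,-3 \right)} \right)}} = \frac{25}{25 + \frac{1}{6}} = \frac{25}{\frac{151}{6}} = 25 \cdot \frac{6}{151} = \frac{150}{151}$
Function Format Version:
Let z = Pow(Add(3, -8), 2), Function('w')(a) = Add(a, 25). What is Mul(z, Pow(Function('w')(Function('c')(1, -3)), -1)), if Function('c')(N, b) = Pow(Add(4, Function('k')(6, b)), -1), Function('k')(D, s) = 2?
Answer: Rational(150, 151) ≈ 0.99338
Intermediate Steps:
Function('c')(N, b) = Rational(1, 6) (Function('c')(N, b) = Pow(Add(4, 2), -1) = Pow(6, -1) = Rational(1, 6))
Function('w')(a) = Add(25, a)
z = 25 (z = Pow(-5, 2) = 25)
Mul(z, Pow(Function('w')(Function('c')(1, -3)), -1)) = Mul(25, Pow(Add(25, Rational(1, 6)), -1)) = Mul(25, Pow(Rational(151, 6), -1)) = Mul(25, Rational(6, 151)) = Rational(150, 151)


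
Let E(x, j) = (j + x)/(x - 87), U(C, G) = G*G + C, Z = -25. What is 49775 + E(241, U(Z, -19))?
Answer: 7665927/154 ≈ 49779.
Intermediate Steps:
U(C, G) = C + G² (U(C, G) = G² + C = C + G²)
E(x, j) = (j + x)/(-87 + x)
49775 + E(241, U(Z, -19)) = 49775 + ((-25 + (-19)²) + 241)/(-87 + 241) = 49775 + ((-25 + 361) + 241)/154 = 49775 + (336 + 241)/154 = 49775 + (1/154)*577 = 49775 + 577/154 = 7665927/154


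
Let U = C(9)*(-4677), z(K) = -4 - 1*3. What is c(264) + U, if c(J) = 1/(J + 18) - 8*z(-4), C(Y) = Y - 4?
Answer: -6578777/282 ≈ -23329.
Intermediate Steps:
C(Y) = -4 + Y
z(K) = -7 (z(K) = -4 - 3 = -7)
c(J) = 56 + 1/(18 + J) (c(J) = 1/(J + 18) - 8*(-7) = 1/(18 + J) + 56 = 56 + 1/(18 + J))
U = -23385 (U = (-4 + 9)*(-4677) = 5*(-4677) = -23385)
c(264) + U = (1009 + 56*264)/(18 + 264) - 23385 = (1009 + 14784)/282 - 23385 = (1/282)*15793 - 23385 = 15793/282 - 23385 = -6578777/282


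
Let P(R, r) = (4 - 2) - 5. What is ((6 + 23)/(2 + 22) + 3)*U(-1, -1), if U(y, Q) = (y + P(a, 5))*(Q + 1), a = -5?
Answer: 0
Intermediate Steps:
P(R, r) = -3 (P(R, r) = 2 - 5 = -3)
U(y, Q) = (1 + Q)*(-3 + y) (U(y, Q) = (y - 3)*(Q + 1) = (-3 + y)*(1 + Q) = (1 + Q)*(-3 + y))
((6 + 23)/(2 + 22) + 3)*U(-1, -1) = ((6 + 23)/(2 + 22) + 3)*(-3 - 1 - 3*(-1) - 1*(-1)) = (29/24 + 3)*(-3 - 1 + 3 + 1) = (29*(1/24) + 3)*0 = (29/24 + 3)*0 = (101/24)*0 = 0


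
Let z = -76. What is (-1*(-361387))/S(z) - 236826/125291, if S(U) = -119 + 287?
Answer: 45238751849/21048888 ≈ 2149.2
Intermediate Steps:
S(U) = 168
(-1*(-361387))/S(z) - 236826/125291 = -1*(-361387)/168 - 236826/125291 = 361387*(1/168) - 236826*1/125291 = 361387/168 - 236826/125291 = 45238751849/21048888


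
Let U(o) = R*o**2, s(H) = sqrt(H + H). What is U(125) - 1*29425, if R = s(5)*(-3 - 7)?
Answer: -29425 - 156250*sqrt(10) ≈ -5.2353e+5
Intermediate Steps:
s(H) = sqrt(2)*sqrt(H) (s(H) = sqrt(2*H) = sqrt(2)*sqrt(H))
R = -10*sqrt(10) (R = (sqrt(2)*sqrt(5))*(-3 - 7) = sqrt(10)*(-10) = -10*sqrt(10) ≈ -31.623)
U(o) = -10*sqrt(10)*o**2 (U(o) = (-10*sqrt(10))*o**2 = -10*sqrt(10)*o**2)
U(125) - 1*29425 = -10*sqrt(10)*125**2 - 1*29425 = -10*sqrt(10)*15625 - 29425 = -156250*sqrt(10) - 29425 = -29425 - 156250*sqrt(10)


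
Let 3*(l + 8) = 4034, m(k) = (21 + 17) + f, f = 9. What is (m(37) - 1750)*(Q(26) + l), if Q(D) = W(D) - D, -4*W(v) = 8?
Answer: -6685978/3 ≈ -2.2287e+6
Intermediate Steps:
m(k) = 47 (m(k) = (21 + 17) + 9 = 38 + 9 = 47)
W(v) = -2 (W(v) = -1/4*8 = -2)
Q(D) = -2 - D
l = 4010/3 (l = -8 + (1/3)*4034 = -8 + 4034/3 = 4010/3 ≈ 1336.7)
(m(37) - 1750)*(Q(26) + l) = (47 - 1750)*((-2 - 1*26) + 4010/3) = -1703*((-2 - 26) + 4010/3) = -1703*(-28 + 4010/3) = -1703*3926/3 = -6685978/3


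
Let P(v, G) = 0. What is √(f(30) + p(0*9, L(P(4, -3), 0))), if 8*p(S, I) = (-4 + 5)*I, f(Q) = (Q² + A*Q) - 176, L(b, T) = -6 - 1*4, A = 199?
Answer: √26771/2 ≈ 81.809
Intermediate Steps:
L(b, T) = -10 (L(b, T) = -6 - 4 = -10)
f(Q) = -176 + Q² + 199*Q (f(Q) = (Q² + 199*Q) - 176 = -176 + Q² + 199*Q)
p(S, I) = I/8 (p(S, I) = ((-4 + 5)*I)/8 = (1*I)/8 = I/8)
√(f(30) + p(0*9, L(P(4, -3), 0))) = √((-176 + 30² + 199*30) + (⅛)*(-10)) = √((-176 + 900 + 5970) - 5/4) = √(6694 - 5/4) = √(26771/4) = √26771/2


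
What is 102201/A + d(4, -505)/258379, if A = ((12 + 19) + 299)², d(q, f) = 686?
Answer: 72951233/77513700 ≈ 0.94114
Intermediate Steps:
A = 108900 (A = (31 + 299)² = 330² = 108900)
102201/A + d(4, -505)/258379 = 102201/108900 + 686/258379 = 102201*(1/108900) + 686*(1/258379) = 3097/3300 + 686/258379 = 72951233/77513700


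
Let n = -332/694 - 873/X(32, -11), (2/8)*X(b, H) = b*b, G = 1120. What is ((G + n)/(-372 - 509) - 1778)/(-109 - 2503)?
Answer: 2227959586989/3270683377664 ≈ 0.68119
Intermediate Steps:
X(b, H) = 4*b**2 (X(b, H) = 4*(b*b) = 4*b**2)
n = -982867/1421312 (n = -332/694 - 873/(4*32**2) = -332*1/694 - 873/(4*1024) = -166/347 - 873/4096 = -982867/1421312 ≈ -0.69152)
((G + n)/(-372 - 509) - 1778)/(-109 - 2503) = ((1120 - 982867/1421312)/(-372 - 509) - 1778)/(-109 - 2503) = ((1590886573/1421312)/(-881) - 1778)/(-2612) = ((1590886573/1421312)*(-1/881) - 1778)*(-1/2612) = (-1590886573/1252175872 - 1778)*(-1/2612) = -2227959586989/1252175872*(-1/2612) = 2227959586989/3270683377664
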